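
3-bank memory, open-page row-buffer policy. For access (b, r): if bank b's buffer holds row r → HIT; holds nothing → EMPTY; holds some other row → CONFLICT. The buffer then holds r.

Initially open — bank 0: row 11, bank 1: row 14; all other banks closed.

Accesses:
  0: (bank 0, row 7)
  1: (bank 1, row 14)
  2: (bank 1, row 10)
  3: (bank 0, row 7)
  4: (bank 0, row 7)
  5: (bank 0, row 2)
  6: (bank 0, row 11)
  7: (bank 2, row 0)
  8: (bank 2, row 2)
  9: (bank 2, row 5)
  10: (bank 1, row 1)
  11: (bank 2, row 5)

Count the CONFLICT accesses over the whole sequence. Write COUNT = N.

0: bank 0 row 7 — prev 11 → CONFLICT
1: bank 1 row 14 — prev 14 → HIT
2: bank 1 row 10 — prev 14 → CONFLICT
3: bank 0 row 7 — prev 7 → HIT
4: bank 0 row 7 — prev 7 → HIT
5: bank 0 row 2 — prev 7 → CONFLICT
6: bank 0 row 11 — prev 2 → CONFLICT
7: bank 2 row 0 — prev None → EMPTY
8: bank 2 row 2 — prev 0 → CONFLICT
9: bank 2 row 5 — prev 2 → CONFLICT
10: bank 1 row 1 — prev 10 → CONFLICT
11: bank 2 row 5 — prev 5 → HIT

COUNT = 7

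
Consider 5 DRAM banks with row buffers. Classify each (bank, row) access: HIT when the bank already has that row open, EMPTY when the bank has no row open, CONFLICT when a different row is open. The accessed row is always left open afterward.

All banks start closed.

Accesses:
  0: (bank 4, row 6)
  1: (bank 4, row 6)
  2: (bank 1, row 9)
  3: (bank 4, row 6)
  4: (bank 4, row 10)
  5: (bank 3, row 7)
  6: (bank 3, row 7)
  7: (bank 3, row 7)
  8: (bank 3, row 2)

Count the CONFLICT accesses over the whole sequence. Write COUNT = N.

COUNT = 2

  [0] b4 r6: no row ⇒ E
  [1] b4 r6: had r6 ⇒ H
  [2] b1 r9: no row ⇒ E
  [3] b4 r6: had r6 ⇒ H
  [4] b4 r10: had r6 ⇒ C
  [5] b3 r7: no row ⇒ E
  [6] b3 r7: had r7 ⇒ H
  [7] b3 r7: had r7 ⇒ H
  [8] b3 r2: had r7 ⇒ C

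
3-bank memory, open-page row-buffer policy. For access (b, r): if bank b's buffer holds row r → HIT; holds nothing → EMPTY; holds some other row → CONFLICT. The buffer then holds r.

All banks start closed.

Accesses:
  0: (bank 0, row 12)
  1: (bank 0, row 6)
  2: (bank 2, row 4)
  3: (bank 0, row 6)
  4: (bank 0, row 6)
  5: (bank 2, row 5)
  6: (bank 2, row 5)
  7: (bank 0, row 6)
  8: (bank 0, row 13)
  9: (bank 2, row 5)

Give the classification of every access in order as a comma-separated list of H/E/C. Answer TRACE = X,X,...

0: bank 0 row 12 — prev None → EMPTY
1: bank 0 row 6 — prev 12 → CONFLICT
2: bank 2 row 4 — prev None → EMPTY
3: bank 0 row 6 — prev 6 → HIT
4: bank 0 row 6 — prev 6 → HIT
5: bank 2 row 5 — prev 4 → CONFLICT
6: bank 2 row 5 — prev 5 → HIT
7: bank 0 row 6 — prev 6 → HIT
8: bank 0 row 13 — prev 6 → CONFLICT
9: bank 2 row 5 — prev 5 → HIT

TRACE = E,C,E,H,H,C,H,H,C,H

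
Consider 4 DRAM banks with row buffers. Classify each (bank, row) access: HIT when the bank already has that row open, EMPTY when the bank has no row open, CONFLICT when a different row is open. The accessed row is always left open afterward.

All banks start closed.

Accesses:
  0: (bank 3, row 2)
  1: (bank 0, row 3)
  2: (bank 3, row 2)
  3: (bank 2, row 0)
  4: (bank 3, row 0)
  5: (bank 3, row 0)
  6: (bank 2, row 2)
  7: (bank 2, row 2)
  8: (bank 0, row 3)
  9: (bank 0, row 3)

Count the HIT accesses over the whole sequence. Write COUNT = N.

COUNT = 5

#0 (3,2) E
#1 (0,3) E
#2 (3,2) H  (was 2)
#3 (2,0) E
#4 (3,0) C  (was 2)
#5 (3,0) H  (was 0)
#6 (2,2) C  (was 0)
#7 (2,2) H  (was 2)
#8 (0,3) H  (was 3)
#9 (0,3) H  (was 3)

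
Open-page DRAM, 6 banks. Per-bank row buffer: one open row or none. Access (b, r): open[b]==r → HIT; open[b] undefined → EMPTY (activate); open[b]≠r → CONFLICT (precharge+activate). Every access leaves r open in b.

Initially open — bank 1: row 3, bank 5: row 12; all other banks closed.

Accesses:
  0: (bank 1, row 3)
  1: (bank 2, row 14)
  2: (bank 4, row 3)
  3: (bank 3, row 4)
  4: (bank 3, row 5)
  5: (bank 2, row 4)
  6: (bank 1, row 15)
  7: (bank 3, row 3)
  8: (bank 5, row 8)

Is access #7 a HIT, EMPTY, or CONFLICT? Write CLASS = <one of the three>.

  [0] b1 r3: had r3 ⇒ H
  [1] b2 r14: no row ⇒ E
  [2] b4 r3: no row ⇒ E
  [3] b3 r4: no row ⇒ E
  [4] b3 r5: had r4 ⇒ C
  [5] b2 r4: had r14 ⇒ C
  [6] b1 r15: had r3 ⇒ C
  [7] b3 r3: had r5 ⇒ C
  [8] b5 r8: had r12 ⇒ C

CLASS = CONFLICT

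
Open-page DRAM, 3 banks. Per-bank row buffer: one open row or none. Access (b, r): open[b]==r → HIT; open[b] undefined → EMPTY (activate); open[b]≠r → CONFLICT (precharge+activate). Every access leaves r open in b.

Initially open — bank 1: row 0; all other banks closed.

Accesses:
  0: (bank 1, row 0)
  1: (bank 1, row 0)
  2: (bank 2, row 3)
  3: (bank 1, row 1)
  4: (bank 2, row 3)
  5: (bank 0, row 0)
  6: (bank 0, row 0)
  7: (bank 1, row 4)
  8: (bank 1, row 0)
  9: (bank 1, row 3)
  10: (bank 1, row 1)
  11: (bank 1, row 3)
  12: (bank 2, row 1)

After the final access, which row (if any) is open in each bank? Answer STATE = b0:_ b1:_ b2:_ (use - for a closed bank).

  [0] b1 r0: had r0 ⇒ H
  [1] b1 r0: had r0 ⇒ H
  [2] b2 r3: no row ⇒ E
  [3] b1 r1: had r0 ⇒ C
  [4] b2 r3: had r3 ⇒ H
  [5] b0 r0: no row ⇒ E
  [6] b0 r0: had r0 ⇒ H
  [7] b1 r4: had r1 ⇒ C
  [8] b1 r0: had r4 ⇒ C
  [9] b1 r3: had r0 ⇒ C
  [10] b1 r1: had r3 ⇒ C
  [11] b1 r3: had r1 ⇒ C
  [12] b2 r1: had r3 ⇒ C

STATE = b0:0 b1:3 b2:1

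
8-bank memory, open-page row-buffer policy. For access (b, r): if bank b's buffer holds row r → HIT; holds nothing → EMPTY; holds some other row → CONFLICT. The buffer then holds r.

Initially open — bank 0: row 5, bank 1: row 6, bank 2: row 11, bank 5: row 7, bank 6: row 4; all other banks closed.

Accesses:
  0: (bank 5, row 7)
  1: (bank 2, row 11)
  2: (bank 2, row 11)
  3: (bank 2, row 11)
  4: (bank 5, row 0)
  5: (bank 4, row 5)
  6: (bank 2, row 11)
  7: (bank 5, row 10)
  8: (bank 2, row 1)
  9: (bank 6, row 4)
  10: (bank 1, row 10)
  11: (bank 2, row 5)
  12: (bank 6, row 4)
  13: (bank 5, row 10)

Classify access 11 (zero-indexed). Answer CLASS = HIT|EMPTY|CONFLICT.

0: bank 5 row 7 — prev 7 → HIT
1: bank 2 row 11 — prev 11 → HIT
2: bank 2 row 11 — prev 11 → HIT
3: bank 2 row 11 — prev 11 → HIT
4: bank 5 row 0 — prev 7 → CONFLICT
5: bank 4 row 5 — prev None → EMPTY
6: bank 2 row 11 — prev 11 → HIT
7: bank 5 row 10 — prev 0 → CONFLICT
8: bank 2 row 1 — prev 11 → CONFLICT
9: bank 6 row 4 — prev 4 → HIT
10: bank 1 row 10 — prev 6 → CONFLICT
11: bank 2 row 5 — prev 1 → CONFLICT
12: bank 6 row 4 — prev 4 → HIT
13: bank 5 row 10 — prev 10 → HIT

CLASS = CONFLICT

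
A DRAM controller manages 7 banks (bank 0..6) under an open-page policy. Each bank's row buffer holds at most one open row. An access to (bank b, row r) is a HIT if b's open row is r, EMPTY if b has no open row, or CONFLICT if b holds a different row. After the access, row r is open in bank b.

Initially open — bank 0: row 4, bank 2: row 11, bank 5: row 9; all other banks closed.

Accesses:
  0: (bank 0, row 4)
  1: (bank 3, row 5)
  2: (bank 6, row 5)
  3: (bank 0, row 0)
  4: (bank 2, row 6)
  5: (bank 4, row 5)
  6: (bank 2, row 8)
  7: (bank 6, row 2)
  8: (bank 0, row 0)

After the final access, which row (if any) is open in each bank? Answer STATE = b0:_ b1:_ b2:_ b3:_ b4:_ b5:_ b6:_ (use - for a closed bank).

  [0] b0 r4: had r4 ⇒ H
  [1] b3 r5: no row ⇒ E
  [2] b6 r5: no row ⇒ E
  [3] b0 r0: had r4 ⇒ C
  [4] b2 r6: had r11 ⇒ C
  [5] b4 r5: no row ⇒ E
  [6] b2 r8: had r6 ⇒ C
  [7] b6 r2: had r5 ⇒ C
  [8] b0 r0: had r0 ⇒ H

STATE = b0:0 b1:- b2:8 b3:5 b4:5 b5:9 b6:2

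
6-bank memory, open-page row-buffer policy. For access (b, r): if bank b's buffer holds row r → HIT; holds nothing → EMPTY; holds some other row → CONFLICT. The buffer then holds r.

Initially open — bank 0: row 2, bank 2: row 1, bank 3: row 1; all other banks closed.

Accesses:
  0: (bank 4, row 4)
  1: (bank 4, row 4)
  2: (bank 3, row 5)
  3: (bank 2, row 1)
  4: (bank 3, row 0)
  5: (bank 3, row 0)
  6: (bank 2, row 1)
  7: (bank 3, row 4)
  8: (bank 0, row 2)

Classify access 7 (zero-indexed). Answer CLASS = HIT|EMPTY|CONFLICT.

step 0: bank4 None->4 [EMPTY]
step 1: bank4 4->4 [HIT]
step 2: bank3 1->5 [CONFLICT]
step 3: bank2 1->1 [HIT]
step 4: bank3 5->0 [CONFLICT]
step 5: bank3 0->0 [HIT]
step 6: bank2 1->1 [HIT]
step 7: bank3 0->4 [CONFLICT]
step 8: bank0 2->2 [HIT]

CLASS = CONFLICT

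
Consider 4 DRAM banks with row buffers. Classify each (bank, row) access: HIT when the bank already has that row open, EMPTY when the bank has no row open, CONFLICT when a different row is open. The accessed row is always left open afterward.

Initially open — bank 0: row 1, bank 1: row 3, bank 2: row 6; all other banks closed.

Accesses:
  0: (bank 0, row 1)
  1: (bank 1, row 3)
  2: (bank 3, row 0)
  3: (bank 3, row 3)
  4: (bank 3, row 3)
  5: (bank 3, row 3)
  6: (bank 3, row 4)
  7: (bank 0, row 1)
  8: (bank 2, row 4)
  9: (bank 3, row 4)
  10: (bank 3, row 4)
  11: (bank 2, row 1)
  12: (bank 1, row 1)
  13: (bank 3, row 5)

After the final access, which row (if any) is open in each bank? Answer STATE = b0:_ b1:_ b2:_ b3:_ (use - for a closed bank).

STATE = b0:1 b1:1 b2:1 b3:5

  [0] b0 r1: had r1 ⇒ H
  [1] b1 r3: had r3 ⇒ H
  [2] b3 r0: no row ⇒ E
  [3] b3 r3: had r0 ⇒ C
  [4] b3 r3: had r3 ⇒ H
  [5] b3 r3: had r3 ⇒ H
  [6] b3 r4: had r3 ⇒ C
  [7] b0 r1: had r1 ⇒ H
  [8] b2 r4: had r6 ⇒ C
  [9] b3 r4: had r4 ⇒ H
  [10] b3 r4: had r4 ⇒ H
  [11] b2 r1: had r4 ⇒ C
  [12] b1 r1: had r3 ⇒ C
  [13] b3 r5: had r4 ⇒ C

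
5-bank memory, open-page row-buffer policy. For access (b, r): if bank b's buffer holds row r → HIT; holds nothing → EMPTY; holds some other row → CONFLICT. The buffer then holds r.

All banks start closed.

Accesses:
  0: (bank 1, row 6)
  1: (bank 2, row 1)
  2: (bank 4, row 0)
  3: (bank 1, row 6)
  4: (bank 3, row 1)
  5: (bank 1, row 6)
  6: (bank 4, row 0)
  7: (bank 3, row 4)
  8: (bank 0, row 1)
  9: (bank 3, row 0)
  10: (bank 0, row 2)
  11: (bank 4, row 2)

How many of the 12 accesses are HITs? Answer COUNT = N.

#0 (1,6) E
#1 (2,1) E
#2 (4,0) E
#3 (1,6) H  (was 6)
#4 (3,1) E
#5 (1,6) H  (was 6)
#6 (4,0) H  (was 0)
#7 (3,4) C  (was 1)
#8 (0,1) E
#9 (3,0) C  (was 4)
#10 (0,2) C  (was 1)
#11 (4,2) C  (was 0)

COUNT = 3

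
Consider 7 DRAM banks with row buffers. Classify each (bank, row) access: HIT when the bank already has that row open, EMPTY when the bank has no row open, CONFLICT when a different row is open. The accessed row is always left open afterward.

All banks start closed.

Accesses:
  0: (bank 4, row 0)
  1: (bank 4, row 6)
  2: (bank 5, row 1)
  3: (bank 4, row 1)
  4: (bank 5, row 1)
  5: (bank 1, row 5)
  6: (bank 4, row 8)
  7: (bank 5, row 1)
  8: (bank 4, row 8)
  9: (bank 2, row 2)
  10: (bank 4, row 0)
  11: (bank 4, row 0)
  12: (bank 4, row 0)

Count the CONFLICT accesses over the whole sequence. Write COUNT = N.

step 0: bank4 None->0 [EMPTY]
step 1: bank4 0->6 [CONFLICT]
step 2: bank5 None->1 [EMPTY]
step 3: bank4 6->1 [CONFLICT]
step 4: bank5 1->1 [HIT]
step 5: bank1 None->5 [EMPTY]
step 6: bank4 1->8 [CONFLICT]
step 7: bank5 1->1 [HIT]
step 8: bank4 8->8 [HIT]
step 9: bank2 None->2 [EMPTY]
step 10: bank4 8->0 [CONFLICT]
step 11: bank4 0->0 [HIT]
step 12: bank4 0->0 [HIT]

COUNT = 4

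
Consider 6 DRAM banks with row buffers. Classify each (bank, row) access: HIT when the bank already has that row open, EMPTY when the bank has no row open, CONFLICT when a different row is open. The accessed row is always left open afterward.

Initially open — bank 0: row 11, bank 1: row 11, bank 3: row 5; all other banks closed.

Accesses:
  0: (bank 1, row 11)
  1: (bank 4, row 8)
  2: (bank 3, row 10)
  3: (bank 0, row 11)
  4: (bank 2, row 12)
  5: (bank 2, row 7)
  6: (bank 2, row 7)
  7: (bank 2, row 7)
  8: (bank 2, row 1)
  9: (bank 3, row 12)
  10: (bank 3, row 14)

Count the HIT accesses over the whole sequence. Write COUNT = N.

COUNT = 4

#0 (1,11) H  (was 11)
#1 (4,8) E
#2 (3,10) C  (was 5)
#3 (0,11) H  (was 11)
#4 (2,12) E
#5 (2,7) C  (was 12)
#6 (2,7) H  (was 7)
#7 (2,7) H  (was 7)
#8 (2,1) C  (was 7)
#9 (3,12) C  (was 10)
#10 (3,14) C  (was 12)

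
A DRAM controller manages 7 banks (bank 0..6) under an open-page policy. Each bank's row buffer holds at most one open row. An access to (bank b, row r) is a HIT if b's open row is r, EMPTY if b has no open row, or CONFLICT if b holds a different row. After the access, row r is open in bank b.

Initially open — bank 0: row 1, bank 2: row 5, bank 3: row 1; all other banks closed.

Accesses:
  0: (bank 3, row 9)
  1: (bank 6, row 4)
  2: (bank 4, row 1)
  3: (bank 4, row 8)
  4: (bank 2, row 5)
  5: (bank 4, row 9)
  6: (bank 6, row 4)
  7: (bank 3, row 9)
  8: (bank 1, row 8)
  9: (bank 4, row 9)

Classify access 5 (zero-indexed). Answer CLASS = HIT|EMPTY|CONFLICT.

CLASS = CONFLICT

  [0] b3 r9: had r1 ⇒ C
  [1] b6 r4: no row ⇒ E
  [2] b4 r1: no row ⇒ E
  [3] b4 r8: had r1 ⇒ C
  [4] b2 r5: had r5 ⇒ H
  [5] b4 r9: had r8 ⇒ C
  [6] b6 r4: had r4 ⇒ H
  [7] b3 r9: had r9 ⇒ H
  [8] b1 r8: no row ⇒ E
  [9] b4 r9: had r9 ⇒ H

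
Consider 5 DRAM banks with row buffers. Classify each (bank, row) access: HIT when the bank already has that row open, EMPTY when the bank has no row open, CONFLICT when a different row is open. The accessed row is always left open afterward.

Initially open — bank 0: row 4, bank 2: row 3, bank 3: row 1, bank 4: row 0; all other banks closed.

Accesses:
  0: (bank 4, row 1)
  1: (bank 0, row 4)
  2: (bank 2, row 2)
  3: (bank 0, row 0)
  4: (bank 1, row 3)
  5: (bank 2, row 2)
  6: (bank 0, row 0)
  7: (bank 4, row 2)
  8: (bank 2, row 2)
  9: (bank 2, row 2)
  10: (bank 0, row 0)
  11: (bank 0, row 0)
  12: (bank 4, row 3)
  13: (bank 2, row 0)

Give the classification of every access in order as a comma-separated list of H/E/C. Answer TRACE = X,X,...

TRACE = C,H,C,C,E,H,H,C,H,H,H,H,C,C

  [0] b4 r1: had r0 ⇒ C
  [1] b0 r4: had r4 ⇒ H
  [2] b2 r2: had r3 ⇒ C
  [3] b0 r0: had r4 ⇒ C
  [4] b1 r3: no row ⇒ E
  [5] b2 r2: had r2 ⇒ H
  [6] b0 r0: had r0 ⇒ H
  [7] b4 r2: had r1 ⇒ C
  [8] b2 r2: had r2 ⇒ H
  [9] b2 r2: had r2 ⇒ H
  [10] b0 r0: had r0 ⇒ H
  [11] b0 r0: had r0 ⇒ H
  [12] b4 r3: had r2 ⇒ C
  [13] b2 r0: had r2 ⇒ C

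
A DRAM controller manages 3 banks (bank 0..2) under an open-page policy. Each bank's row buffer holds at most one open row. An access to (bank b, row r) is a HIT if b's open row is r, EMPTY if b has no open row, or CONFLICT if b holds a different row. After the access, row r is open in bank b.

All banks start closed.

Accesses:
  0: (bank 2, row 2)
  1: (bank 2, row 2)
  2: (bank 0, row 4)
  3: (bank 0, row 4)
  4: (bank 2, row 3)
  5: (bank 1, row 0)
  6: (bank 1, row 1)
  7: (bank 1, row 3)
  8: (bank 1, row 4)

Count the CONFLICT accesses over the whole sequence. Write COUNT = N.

#0 (2,2) E
#1 (2,2) H  (was 2)
#2 (0,4) E
#3 (0,4) H  (was 4)
#4 (2,3) C  (was 2)
#5 (1,0) E
#6 (1,1) C  (was 0)
#7 (1,3) C  (was 1)
#8 (1,4) C  (was 3)

COUNT = 4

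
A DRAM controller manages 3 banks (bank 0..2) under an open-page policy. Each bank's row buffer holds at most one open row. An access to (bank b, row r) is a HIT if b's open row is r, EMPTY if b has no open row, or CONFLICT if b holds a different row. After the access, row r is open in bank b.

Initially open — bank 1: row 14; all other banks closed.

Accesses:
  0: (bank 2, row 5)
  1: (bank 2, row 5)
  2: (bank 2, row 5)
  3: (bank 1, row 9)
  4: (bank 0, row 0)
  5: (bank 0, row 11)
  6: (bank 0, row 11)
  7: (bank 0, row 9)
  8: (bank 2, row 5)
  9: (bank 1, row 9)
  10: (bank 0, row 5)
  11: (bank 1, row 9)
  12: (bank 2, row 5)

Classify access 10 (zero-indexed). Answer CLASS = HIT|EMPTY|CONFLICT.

CLASS = CONFLICT

#0 (2,5) E
#1 (2,5) H  (was 5)
#2 (2,5) H  (was 5)
#3 (1,9) C  (was 14)
#4 (0,0) E
#5 (0,11) C  (was 0)
#6 (0,11) H  (was 11)
#7 (0,9) C  (was 11)
#8 (2,5) H  (was 5)
#9 (1,9) H  (was 9)
#10 (0,5) C  (was 9)
#11 (1,9) H  (was 9)
#12 (2,5) H  (was 5)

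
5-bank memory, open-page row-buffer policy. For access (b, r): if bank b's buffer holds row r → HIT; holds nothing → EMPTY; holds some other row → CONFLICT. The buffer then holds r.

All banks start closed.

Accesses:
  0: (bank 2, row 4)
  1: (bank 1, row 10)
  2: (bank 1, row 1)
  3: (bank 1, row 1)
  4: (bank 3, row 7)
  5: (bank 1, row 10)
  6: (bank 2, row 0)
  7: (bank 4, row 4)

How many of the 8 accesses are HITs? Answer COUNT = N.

COUNT = 1

#0 (2,4) E
#1 (1,10) E
#2 (1,1) C  (was 10)
#3 (1,1) H  (was 1)
#4 (3,7) E
#5 (1,10) C  (was 1)
#6 (2,0) C  (was 4)
#7 (4,4) E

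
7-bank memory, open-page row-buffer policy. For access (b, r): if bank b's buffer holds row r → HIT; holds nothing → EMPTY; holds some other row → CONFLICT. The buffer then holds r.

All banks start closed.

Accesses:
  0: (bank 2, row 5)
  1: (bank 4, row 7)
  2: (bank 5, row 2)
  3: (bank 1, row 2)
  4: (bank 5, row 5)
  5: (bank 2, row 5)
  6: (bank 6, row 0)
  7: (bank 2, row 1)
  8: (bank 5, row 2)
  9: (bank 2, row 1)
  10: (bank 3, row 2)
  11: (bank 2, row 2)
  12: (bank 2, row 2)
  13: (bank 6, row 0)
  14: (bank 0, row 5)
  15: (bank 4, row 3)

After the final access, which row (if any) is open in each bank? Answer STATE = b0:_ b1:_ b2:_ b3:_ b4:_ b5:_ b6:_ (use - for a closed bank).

STATE = b0:5 b1:2 b2:2 b3:2 b4:3 b5:2 b6:0

  [0] b2 r5: no row ⇒ E
  [1] b4 r7: no row ⇒ E
  [2] b5 r2: no row ⇒ E
  [3] b1 r2: no row ⇒ E
  [4] b5 r5: had r2 ⇒ C
  [5] b2 r5: had r5 ⇒ H
  [6] b6 r0: no row ⇒ E
  [7] b2 r1: had r5 ⇒ C
  [8] b5 r2: had r5 ⇒ C
  [9] b2 r1: had r1 ⇒ H
  [10] b3 r2: no row ⇒ E
  [11] b2 r2: had r1 ⇒ C
  [12] b2 r2: had r2 ⇒ H
  [13] b6 r0: had r0 ⇒ H
  [14] b0 r5: no row ⇒ E
  [15] b4 r3: had r7 ⇒ C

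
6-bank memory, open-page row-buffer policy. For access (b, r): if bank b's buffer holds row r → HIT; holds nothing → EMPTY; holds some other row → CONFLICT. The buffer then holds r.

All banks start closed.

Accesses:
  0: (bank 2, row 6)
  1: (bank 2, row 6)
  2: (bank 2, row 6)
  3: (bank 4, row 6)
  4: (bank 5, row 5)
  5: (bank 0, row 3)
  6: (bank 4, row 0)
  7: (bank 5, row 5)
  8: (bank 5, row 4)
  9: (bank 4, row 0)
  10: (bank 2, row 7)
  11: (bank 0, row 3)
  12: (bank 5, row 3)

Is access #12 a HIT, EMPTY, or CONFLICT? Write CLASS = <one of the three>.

step 0: bank2 None->6 [EMPTY]
step 1: bank2 6->6 [HIT]
step 2: bank2 6->6 [HIT]
step 3: bank4 None->6 [EMPTY]
step 4: bank5 None->5 [EMPTY]
step 5: bank0 None->3 [EMPTY]
step 6: bank4 6->0 [CONFLICT]
step 7: bank5 5->5 [HIT]
step 8: bank5 5->4 [CONFLICT]
step 9: bank4 0->0 [HIT]
step 10: bank2 6->7 [CONFLICT]
step 11: bank0 3->3 [HIT]
step 12: bank5 4->3 [CONFLICT]

CLASS = CONFLICT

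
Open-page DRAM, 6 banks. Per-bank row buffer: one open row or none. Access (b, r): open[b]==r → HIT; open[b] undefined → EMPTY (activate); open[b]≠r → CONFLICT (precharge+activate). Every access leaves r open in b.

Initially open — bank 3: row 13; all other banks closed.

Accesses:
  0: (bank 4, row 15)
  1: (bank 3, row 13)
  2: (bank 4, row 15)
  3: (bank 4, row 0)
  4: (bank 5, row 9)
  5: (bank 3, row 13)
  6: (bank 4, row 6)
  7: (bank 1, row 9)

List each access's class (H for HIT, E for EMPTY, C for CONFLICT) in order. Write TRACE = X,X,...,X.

  [0] b4 r15: no row ⇒ E
  [1] b3 r13: had r13 ⇒ H
  [2] b4 r15: had r15 ⇒ H
  [3] b4 r0: had r15 ⇒ C
  [4] b5 r9: no row ⇒ E
  [5] b3 r13: had r13 ⇒ H
  [6] b4 r6: had r0 ⇒ C
  [7] b1 r9: no row ⇒ E

TRACE = E,H,H,C,E,H,C,E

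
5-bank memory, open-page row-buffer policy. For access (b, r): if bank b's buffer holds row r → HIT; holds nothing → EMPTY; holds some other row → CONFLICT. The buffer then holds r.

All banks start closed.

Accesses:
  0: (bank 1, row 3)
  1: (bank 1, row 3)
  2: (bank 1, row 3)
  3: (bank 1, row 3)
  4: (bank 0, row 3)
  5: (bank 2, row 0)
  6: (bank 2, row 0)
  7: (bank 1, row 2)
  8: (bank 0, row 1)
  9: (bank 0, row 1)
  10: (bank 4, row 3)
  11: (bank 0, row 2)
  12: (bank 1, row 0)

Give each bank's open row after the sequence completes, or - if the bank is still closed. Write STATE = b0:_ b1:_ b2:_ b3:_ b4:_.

  [0] b1 r3: no row ⇒ E
  [1] b1 r3: had r3 ⇒ H
  [2] b1 r3: had r3 ⇒ H
  [3] b1 r3: had r3 ⇒ H
  [4] b0 r3: no row ⇒ E
  [5] b2 r0: no row ⇒ E
  [6] b2 r0: had r0 ⇒ H
  [7] b1 r2: had r3 ⇒ C
  [8] b0 r1: had r3 ⇒ C
  [9] b0 r1: had r1 ⇒ H
  [10] b4 r3: no row ⇒ E
  [11] b0 r2: had r1 ⇒ C
  [12] b1 r0: had r2 ⇒ C

STATE = b0:2 b1:0 b2:0 b3:- b4:3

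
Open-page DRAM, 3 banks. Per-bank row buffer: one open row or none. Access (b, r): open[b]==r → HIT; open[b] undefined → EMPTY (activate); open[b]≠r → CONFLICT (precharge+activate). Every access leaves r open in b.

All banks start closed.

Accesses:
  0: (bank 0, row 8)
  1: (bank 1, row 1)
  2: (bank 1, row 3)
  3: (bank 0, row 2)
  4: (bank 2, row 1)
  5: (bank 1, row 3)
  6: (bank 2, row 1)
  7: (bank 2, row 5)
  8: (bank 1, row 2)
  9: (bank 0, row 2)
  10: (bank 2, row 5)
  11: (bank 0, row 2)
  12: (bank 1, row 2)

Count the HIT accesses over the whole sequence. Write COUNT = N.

COUNT = 6

step 0: bank0 None->8 [EMPTY]
step 1: bank1 None->1 [EMPTY]
step 2: bank1 1->3 [CONFLICT]
step 3: bank0 8->2 [CONFLICT]
step 4: bank2 None->1 [EMPTY]
step 5: bank1 3->3 [HIT]
step 6: bank2 1->1 [HIT]
step 7: bank2 1->5 [CONFLICT]
step 8: bank1 3->2 [CONFLICT]
step 9: bank0 2->2 [HIT]
step 10: bank2 5->5 [HIT]
step 11: bank0 2->2 [HIT]
step 12: bank1 2->2 [HIT]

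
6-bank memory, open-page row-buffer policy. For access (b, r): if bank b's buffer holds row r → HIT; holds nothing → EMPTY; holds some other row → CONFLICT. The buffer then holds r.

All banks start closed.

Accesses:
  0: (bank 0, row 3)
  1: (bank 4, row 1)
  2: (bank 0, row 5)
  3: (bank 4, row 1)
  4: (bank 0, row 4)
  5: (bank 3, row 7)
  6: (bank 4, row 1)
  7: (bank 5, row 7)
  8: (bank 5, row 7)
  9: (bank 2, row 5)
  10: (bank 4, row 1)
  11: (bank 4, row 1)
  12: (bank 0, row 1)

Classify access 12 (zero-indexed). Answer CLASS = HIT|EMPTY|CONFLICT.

CLASS = CONFLICT

#0 (0,3) E
#1 (4,1) E
#2 (0,5) C  (was 3)
#3 (4,1) H  (was 1)
#4 (0,4) C  (was 5)
#5 (3,7) E
#6 (4,1) H  (was 1)
#7 (5,7) E
#8 (5,7) H  (was 7)
#9 (2,5) E
#10 (4,1) H  (was 1)
#11 (4,1) H  (was 1)
#12 (0,1) C  (was 4)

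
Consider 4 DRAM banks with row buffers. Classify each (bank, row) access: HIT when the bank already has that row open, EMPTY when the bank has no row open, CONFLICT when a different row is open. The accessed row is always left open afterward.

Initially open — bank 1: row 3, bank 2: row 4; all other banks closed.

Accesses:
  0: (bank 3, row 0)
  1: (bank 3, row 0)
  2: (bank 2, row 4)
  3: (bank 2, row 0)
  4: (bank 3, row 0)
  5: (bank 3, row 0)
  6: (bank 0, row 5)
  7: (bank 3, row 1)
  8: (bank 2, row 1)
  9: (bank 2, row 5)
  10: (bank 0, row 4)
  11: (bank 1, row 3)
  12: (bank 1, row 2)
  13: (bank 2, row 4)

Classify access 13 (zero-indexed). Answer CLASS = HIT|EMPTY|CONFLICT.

0: bank 3 row 0 — prev None → EMPTY
1: bank 3 row 0 — prev 0 → HIT
2: bank 2 row 4 — prev 4 → HIT
3: bank 2 row 0 — prev 4 → CONFLICT
4: bank 3 row 0 — prev 0 → HIT
5: bank 3 row 0 — prev 0 → HIT
6: bank 0 row 5 — prev None → EMPTY
7: bank 3 row 1 — prev 0 → CONFLICT
8: bank 2 row 1 — prev 0 → CONFLICT
9: bank 2 row 5 — prev 1 → CONFLICT
10: bank 0 row 4 — prev 5 → CONFLICT
11: bank 1 row 3 — prev 3 → HIT
12: bank 1 row 2 — prev 3 → CONFLICT
13: bank 2 row 4 — prev 5 → CONFLICT

CLASS = CONFLICT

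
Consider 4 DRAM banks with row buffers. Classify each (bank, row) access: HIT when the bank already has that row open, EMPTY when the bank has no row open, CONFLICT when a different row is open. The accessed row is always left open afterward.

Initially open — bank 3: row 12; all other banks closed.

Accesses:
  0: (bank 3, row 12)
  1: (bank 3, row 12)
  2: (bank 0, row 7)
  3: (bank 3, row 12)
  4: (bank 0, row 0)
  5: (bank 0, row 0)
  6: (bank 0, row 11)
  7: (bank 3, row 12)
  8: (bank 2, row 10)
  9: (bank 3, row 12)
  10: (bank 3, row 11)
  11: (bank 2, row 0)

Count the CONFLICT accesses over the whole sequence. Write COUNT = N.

COUNT = 4

step 0: bank3 12->12 [HIT]
step 1: bank3 12->12 [HIT]
step 2: bank0 None->7 [EMPTY]
step 3: bank3 12->12 [HIT]
step 4: bank0 7->0 [CONFLICT]
step 5: bank0 0->0 [HIT]
step 6: bank0 0->11 [CONFLICT]
step 7: bank3 12->12 [HIT]
step 8: bank2 None->10 [EMPTY]
step 9: bank3 12->12 [HIT]
step 10: bank3 12->11 [CONFLICT]
step 11: bank2 10->0 [CONFLICT]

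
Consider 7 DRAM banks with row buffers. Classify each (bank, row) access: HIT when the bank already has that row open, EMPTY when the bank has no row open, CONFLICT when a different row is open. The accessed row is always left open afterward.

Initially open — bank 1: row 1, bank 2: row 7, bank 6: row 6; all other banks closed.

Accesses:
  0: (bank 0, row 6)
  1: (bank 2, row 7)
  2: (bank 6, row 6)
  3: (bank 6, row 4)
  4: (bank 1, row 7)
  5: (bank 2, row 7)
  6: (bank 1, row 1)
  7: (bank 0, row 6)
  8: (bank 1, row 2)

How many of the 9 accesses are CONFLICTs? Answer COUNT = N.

#0 (0,6) E
#1 (2,7) H  (was 7)
#2 (6,6) H  (was 6)
#3 (6,4) C  (was 6)
#4 (1,7) C  (was 1)
#5 (2,7) H  (was 7)
#6 (1,1) C  (was 7)
#7 (0,6) H  (was 6)
#8 (1,2) C  (was 1)

COUNT = 4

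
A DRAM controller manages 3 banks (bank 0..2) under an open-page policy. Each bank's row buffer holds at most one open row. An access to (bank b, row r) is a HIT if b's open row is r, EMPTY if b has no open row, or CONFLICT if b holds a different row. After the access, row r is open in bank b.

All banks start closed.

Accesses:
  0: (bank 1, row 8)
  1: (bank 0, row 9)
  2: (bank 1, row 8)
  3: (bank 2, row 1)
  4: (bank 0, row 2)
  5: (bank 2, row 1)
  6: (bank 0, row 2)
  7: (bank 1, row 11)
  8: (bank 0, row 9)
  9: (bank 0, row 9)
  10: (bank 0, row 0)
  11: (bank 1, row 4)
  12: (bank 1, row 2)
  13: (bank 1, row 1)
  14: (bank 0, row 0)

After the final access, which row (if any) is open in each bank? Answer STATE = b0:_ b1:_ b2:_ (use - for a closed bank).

#0 (1,8) E
#1 (0,9) E
#2 (1,8) H  (was 8)
#3 (2,1) E
#4 (0,2) C  (was 9)
#5 (2,1) H  (was 1)
#6 (0,2) H  (was 2)
#7 (1,11) C  (was 8)
#8 (0,9) C  (was 2)
#9 (0,9) H  (was 9)
#10 (0,0) C  (was 9)
#11 (1,4) C  (was 11)
#12 (1,2) C  (was 4)
#13 (1,1) C  (was 2)
#14 (0,0) H  (was 0)

STATE = b0:0 b1:1 b2:1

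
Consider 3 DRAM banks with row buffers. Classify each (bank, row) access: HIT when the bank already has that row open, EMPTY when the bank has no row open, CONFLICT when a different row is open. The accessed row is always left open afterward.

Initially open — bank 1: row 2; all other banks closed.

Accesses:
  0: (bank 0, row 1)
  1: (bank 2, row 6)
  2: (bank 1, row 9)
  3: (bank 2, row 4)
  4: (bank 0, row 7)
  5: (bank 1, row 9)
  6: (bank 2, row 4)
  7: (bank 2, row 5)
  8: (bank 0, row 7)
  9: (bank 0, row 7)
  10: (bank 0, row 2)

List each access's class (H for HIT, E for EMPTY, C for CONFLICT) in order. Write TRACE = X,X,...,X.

TRACE = E,E,C,C,C,H,H,C,H,H,C

step 0: bank0 None->1 [EMPTY]
step 1: bank2 None->6 [EMPTY]
step 2: bank1 2->9 [CONFLICT]
step 3: bank2 6->4 [CONFLICT]
step 4: bank0 1->7 [CONFLICT]
step 5: bank1 9->9 [HIT]
step 6: bank2 4->4 [HIT]
step 7: bank2 4->5 [CONFLICT]
step 8: bank0 7->7 [HIT]
step 9: bank0 7->7 [HIT]
step 10: bank0 7->2 [CONFLICT]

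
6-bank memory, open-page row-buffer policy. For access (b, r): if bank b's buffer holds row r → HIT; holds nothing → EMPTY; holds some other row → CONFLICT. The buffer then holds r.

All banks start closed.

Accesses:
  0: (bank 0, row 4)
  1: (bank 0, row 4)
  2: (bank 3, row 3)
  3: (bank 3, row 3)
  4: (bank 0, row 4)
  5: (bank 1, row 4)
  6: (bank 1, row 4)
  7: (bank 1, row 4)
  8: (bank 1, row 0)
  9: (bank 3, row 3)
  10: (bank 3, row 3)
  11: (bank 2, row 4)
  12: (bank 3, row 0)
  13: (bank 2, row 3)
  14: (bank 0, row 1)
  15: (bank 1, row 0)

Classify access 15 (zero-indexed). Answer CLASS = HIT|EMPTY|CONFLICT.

CLASS = HIT

  [0] b0 r4: no row ⇒ E
  [1] b0 r4: had r4 ⇒ H
  [2] b3 r3: no row ⇒ E
  [3] b3 r3: had r3 ⇒ H
  [4] b0 r4: had r4 ⇒ H
  [5] b1 r4: no row ⇒ E
  [6] b1 r4: had r4 ⇒ H
  [7] b1 r4: had r4 ⇒ H
  [8] b1 r0: had r4 ⇒ C
  [9] b3 r3: had r3 ⇒ H
  [10] b3 r3: had r3 ⇒ H
  [11] b2 r4: no row ⇒ E
  [12] b3 r0: had r3 ⇒ C
  [13] b2 r3: had r4 ⇒ C
  [14] b0 r1: had r4 ⇒ C
  [15] b1 r0: had r0 ⇒ H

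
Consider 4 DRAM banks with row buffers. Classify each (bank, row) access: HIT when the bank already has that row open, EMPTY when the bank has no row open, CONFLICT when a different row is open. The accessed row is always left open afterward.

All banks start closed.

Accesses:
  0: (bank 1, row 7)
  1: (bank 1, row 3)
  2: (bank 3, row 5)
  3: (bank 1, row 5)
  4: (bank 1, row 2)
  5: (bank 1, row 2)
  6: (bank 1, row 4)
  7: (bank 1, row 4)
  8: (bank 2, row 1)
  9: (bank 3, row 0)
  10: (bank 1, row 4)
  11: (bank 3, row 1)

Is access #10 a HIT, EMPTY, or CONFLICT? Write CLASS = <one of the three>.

CLASS = HIT

0: bank 1 row 7 — prev None → EMPTY
1: bank 1 row 3 — prev 7 → CONFLICT
2: bank 3 row 5 — prev None → EMPTY
3: bank 1 row 5 — prev 3 → CONFLICT
4: bank 1 row 2 — prev 5 → CONFLICT
5: bank 1 row 2 — prev 2 → HIT
6: bank 1 row 4 — prev 2 → CONFLICT
7: bank 1 row 4 — prev 4 → HIT
8: bank 2 row 1 — prev None → EMPTY
9: bank 3 row 0 — prev 5 → CONFLICT
10: bank 1 row 4 — prev 4 → HIT
11: bank 3 row 1 — prev 0 → CONFLICT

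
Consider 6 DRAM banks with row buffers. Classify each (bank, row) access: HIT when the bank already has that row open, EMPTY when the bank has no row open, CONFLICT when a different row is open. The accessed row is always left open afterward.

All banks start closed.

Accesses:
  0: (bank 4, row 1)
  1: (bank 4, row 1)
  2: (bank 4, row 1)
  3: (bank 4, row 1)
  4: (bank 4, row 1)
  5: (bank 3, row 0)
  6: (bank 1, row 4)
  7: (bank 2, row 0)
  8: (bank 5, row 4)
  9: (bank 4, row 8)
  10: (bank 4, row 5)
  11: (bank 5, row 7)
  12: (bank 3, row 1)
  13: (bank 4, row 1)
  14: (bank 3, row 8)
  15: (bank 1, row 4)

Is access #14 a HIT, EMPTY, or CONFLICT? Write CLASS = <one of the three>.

#0 (4,1) E
#1 (4,1) H  (was 1)
#2 (4,1) H  (was 1)
#3 (4,1) H  (was 1)
#4 (4,1) H  (was 1)
#5 (3,0) E
#6 (1,4) E
#7 (2,0) E
#8 (5,4) E
#9 (4,8) C  (was 1)
#10 (4,5) C  (was 8)
#11 (5,7) C  (was 4)
#12 (3,1) C  (was 0)
#13 (4,1) C  (was 5)
#14 (3,8) C  (was 1)
#15 (1,4) H  (was 4)

CLASS = CONFLICT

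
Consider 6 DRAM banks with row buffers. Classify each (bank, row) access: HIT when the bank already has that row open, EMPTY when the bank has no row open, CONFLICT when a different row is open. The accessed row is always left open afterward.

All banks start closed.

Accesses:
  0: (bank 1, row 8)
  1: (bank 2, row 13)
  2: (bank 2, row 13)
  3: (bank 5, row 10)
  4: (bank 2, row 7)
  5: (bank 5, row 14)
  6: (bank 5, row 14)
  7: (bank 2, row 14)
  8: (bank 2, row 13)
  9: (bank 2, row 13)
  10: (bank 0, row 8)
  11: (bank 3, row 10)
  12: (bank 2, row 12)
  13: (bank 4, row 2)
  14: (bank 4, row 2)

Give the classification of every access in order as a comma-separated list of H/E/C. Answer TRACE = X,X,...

TRACE = E,E,H,E,C,C,H,C,C,H,E,E,C,E,H

  [0] b1 r8: no row ⇒ E
  [1] b2 r13: no row ⇒ E
  [2] b2 r13: had r13 ⇒ H
  [3] b5 r10: no row ⇒ E
  [4] b2 r7: had r13 ⇒ C
  [5] b5 r14: had r10 ⇒ C
  [6] b5 r14: had r14 ⇒ H
  [7] b2 r14: had r7 ⇒ C
  [8] b2 r13: had r14 ⇒ C
  [9] b2 r13: had r13 ⇒ H
  [10] b0 r8: no row ⇒ E
  [11] b3 r10: no row ⇒ E
  [12] b2 r12: had r13 ⇒ C
  [13] b4 r2: no row ⇒ E
  [14] b4 r2: had r2 ⇒ H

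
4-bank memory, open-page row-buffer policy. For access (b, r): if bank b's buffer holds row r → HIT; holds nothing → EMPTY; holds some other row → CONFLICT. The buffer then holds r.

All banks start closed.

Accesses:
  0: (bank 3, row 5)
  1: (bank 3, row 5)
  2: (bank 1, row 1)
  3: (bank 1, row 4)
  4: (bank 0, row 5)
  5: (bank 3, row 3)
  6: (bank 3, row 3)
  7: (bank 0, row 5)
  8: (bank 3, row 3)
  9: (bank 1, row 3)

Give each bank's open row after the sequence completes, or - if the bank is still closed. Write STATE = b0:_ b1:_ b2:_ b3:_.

STATE = b0:5 b1:3 b2:- b3:3

  [0] b3 r5: no row ⇒ E
  [1] b3 r5: had r5 ⇒ H
  [2] b1 r1: no row ⇒ E
  [3] b1 r4: had r1 ⇒ C
  [4] b0 r5: no row ⇒ E
  [5] b3 r3: had r5 ⇒ C
  [6] b3 r3: had r3 ⇒ H
  [7] b0 r5: had r5 ⇒ H
  [8] b3 r3: had r3 ⇒ H
  [9] b1 r3: had r4 ⇒ C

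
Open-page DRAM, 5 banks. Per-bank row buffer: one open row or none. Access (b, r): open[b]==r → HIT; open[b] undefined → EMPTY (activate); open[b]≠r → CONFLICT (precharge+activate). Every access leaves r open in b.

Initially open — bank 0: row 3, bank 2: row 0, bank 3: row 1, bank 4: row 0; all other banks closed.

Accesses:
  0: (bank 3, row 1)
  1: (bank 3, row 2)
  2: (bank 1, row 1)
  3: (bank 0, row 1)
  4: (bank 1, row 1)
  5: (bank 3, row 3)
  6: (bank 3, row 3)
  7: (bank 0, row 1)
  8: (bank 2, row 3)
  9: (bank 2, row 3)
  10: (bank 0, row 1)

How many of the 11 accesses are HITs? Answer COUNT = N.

#0 (3,1) H  (was 1)
#1 (3,2) C  (was 1)
#2 (1,1) E
#3 (0,1) C  (was 3)
#4 (1,1) H  (was 1)
#5 (3,3) C  (was 2)
#6 (3,3) H  (was 3)
#7 (0,1) H  (was 1)
#8 (2,3) C  (was 0)
#9 (2,3) H  (was 3)
#10 (0,1) H  (was 1)

COUNT = 6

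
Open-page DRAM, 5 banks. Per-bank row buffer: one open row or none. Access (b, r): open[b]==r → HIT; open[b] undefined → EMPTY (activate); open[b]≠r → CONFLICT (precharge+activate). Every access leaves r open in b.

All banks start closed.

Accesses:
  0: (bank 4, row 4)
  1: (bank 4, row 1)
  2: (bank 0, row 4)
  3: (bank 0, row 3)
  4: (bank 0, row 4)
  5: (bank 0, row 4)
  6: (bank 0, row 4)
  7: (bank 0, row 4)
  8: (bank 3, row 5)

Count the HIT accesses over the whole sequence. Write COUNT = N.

#0 (4,4) E
#1 (4,1) C  (was 4)
#2 (0,4) E
#3 (0,3) C  (was 4)
#4 (0,4) C  (was 3)
#5 (0,4) H  (was 4)
#6 (0,4) H  (was 4)
#7 (0,4) H  (was 4)
#8 (3,5) E

COUNT = 3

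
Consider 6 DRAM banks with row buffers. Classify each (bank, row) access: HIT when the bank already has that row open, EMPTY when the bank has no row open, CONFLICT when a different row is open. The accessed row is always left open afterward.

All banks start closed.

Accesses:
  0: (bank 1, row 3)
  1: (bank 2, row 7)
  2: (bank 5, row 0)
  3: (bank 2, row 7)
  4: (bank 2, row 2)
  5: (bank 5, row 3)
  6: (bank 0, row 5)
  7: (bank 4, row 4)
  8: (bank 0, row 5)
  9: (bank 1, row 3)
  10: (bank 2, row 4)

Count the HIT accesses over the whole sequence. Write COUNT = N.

  [0] b1 r3: no row ⇒ E
  [1] b2 r7: no row ⇒ E
  [2] b5 r0: no row ⇒ E
  [3] b2 r7: had r7 ⇒ H
  [4] b2 r2: had r7 ⇒ C
  [5] b5 r3: had r0 ⇒ C
  [6] b0 r5: no row ⇒ E
  [7] b4 r4: no row ⇒ E
  [8] b0 r5: had r5 ⇒ H
  [9] b1 r3: had r3 ⇒ H
  [10] b2 r4: had r2 ⇒ C

COUNT = 3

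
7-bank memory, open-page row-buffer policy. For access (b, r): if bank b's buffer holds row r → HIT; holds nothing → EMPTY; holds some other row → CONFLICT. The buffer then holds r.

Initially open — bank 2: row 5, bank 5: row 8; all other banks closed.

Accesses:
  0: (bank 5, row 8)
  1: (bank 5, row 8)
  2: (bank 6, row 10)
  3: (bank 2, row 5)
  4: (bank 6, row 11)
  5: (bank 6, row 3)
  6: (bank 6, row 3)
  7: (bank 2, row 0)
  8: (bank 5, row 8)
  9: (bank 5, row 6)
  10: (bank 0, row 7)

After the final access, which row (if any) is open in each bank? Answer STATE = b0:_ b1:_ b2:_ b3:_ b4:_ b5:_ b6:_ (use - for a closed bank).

STATE = b0:7 b1:- b2:0 b3:- b4:- b5:6 b6:3

#0 (5,8) H  (was 8)
#1 (5,8) H  (was 8)
#2 (6,10) E
#3 (2,5) H  (was 5)
#4 (6,11) C  (was 10)
#5 (6,3) C  (was 11)
#6 (6,3) H  (was 3)
#7 (2,0) C  (was 5)
#8 (5,8) H  (was 8)
#9 (5,6) C  (was 8)
#10 (0,7) E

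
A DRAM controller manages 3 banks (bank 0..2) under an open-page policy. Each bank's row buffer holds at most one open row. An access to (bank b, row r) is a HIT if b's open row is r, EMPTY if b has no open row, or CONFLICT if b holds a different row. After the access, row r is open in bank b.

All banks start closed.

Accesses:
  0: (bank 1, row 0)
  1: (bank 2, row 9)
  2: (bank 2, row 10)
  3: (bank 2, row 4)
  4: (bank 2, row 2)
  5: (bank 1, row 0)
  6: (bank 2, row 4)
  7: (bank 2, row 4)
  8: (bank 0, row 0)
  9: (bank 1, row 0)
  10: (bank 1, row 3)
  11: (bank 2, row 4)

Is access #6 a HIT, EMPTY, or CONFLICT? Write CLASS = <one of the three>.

  [0] b1 r0: no row ⇒ E
  [1] b2 r9: no row ⇒ E
  [2] b2 r10: had r9 ⇒ C
  [3] b2 r4: had r10 ⇒ C
  [4] b2 r2: had r4 ⇒ C
  [5] b1 r0: had r0 ⇒ H
  [6] b2 r4: had r2 ⇒ C
  [7] b2 r4: had r4 ⇒ H
  [8] b0 r0: no row ⇒ E
  [9] b1 r0: had r0 ⇒ H
  [10] b1 r3: had r0 ⇒ C
  [11] b2 r4: had r4 ⇒ H

CLASS = CONFLICT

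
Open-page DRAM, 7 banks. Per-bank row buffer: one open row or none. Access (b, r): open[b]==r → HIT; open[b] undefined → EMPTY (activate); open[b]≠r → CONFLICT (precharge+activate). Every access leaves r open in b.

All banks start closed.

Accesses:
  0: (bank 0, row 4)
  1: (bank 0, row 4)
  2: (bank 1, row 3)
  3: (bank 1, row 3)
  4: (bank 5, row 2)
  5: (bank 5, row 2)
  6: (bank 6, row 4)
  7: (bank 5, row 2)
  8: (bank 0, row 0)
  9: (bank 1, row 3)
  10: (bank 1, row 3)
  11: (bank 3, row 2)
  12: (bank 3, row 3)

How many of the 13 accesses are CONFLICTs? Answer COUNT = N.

0: bank 0 row 4 — prev None → EMPTY
1: bank 0 row 4 — prev 4 → HIT
2: bank 1 row 3 — prev None → EMPTY
3: bank 1 row 3 — prev 3 → HIT
4: bank 5 row 2 — prev None → EMPTY
5: bank 5 row 2 — prev 2 → HIT
6: bank 6 row 4 — prev None → EMPTY
7: bank 5 row 2 — prev 2 → HIT
8: bank 0 row 0 — prev 4 → CONFLICT
9: bank 1 row 3 — prev 3 → HIT
10: bank 1 row 3 — prev 3 → HIT
11: bank 3 row 2 — prev None → EMPTY
12: bank 3 row 3 — prev 2 → CONFLICT

COUNT = 2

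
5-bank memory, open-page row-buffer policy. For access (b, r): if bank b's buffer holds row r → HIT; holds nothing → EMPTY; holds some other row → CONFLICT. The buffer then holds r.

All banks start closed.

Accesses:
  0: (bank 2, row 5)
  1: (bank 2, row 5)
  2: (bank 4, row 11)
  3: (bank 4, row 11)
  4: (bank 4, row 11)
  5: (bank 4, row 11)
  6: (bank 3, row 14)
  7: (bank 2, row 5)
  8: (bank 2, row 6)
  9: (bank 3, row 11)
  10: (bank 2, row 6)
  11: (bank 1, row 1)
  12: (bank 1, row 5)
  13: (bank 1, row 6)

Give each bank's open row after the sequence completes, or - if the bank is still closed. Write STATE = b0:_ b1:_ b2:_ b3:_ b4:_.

step 0: bank2 None->5 [EMPTY]
step 1: bank2 5->5 [HIT]
step 2: bank4 None->11 [EMPTY]
step 3: bank4 11->11 [HIT]
step 4: bank4 11->11 [HIT]
step 5: bank4 11->11 [HIT]
step 6: bank3 None->14 [EMPTY]
step 7: bank2 5->5 [HIT]
step 8: bank2 5->6 [CONFLICT]
step 9: bank3 14->11 [CONFLICT]
step 10: bank2 6->6 [HIT]
step 11: bank1 None->1 [EMPTY]
step 12: bank1 1->5 [CONFLICT]
step 13: bank1 5->6 [CONFLICT]

STATE = b0:- b1:6 b2:6 b3:11 b4:11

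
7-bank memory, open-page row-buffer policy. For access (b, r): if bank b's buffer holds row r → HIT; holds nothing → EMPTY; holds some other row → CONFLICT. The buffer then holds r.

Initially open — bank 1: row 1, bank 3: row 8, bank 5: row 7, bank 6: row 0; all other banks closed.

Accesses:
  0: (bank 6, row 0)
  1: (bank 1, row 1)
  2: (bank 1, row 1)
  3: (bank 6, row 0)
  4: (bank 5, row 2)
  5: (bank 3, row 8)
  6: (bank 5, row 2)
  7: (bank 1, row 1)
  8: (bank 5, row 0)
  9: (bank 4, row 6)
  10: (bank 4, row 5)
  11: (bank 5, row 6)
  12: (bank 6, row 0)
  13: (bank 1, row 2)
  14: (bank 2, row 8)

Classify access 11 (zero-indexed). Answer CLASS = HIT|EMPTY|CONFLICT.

step 0: bank6 0->0 [HIT]
step 1: bank1 1->1 [HIT]
step 2: bank1 1->1 [HIT]
step 3: bank6 0->0 [HIT]
step 4: bank5 7->2 [CONFLICT]
step 5: bank3 8->8 [HIT]
step 6: bank5 2->2 [HIT]
step 7: bank1 1->1 [HIT]
step 8: bank5 2->0 [CONFLICT]
step 9: bank4 None->6 [EMPTY]
step 10: bank4 6->5 [CONFLICT]
step 11: bank5 0->6 [CONFLICT]
step 12: bank6 0->0 [HIT]
step 13: bank1 1->2 [CONFLICT]
step 14: bank2 None->8 [EMPTY]

CLASS = CONFLICT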